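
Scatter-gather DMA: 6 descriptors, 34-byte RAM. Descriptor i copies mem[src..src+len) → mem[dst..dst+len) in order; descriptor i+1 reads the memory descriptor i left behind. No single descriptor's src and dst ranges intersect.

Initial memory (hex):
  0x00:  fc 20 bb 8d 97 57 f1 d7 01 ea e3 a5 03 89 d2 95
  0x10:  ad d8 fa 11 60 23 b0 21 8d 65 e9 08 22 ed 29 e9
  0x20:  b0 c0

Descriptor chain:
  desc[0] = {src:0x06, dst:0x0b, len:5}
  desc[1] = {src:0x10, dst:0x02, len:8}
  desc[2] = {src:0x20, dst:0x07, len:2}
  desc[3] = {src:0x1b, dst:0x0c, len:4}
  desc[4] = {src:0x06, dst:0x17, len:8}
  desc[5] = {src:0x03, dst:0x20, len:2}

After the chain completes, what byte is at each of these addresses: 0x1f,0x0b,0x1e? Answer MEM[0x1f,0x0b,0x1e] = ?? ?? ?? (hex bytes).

MEM[0x1f,0x0b,0x1e] = e9 f1 22

D0: mem[0x0b..0x0f] <- [f1 d7 01 ea e3]
D1: mem[0x02..0x09] <- [ad d8 fa 11 60 23 b0 21]
D2: mem[0x07..0x08] <- [b0 c0]
D3: mem[0x0c..0x0f] <- [08 22 ed 29]
D4: mem[0x17..0x1e] <- [60 b0 c0 21 e3 f1 08 22]
D5: mem[0x20..0x21] <- [d8 fa]
query mem[0x1f]=0xe9, mem[0x0b]=0xf1, mem[0x1e]=0x22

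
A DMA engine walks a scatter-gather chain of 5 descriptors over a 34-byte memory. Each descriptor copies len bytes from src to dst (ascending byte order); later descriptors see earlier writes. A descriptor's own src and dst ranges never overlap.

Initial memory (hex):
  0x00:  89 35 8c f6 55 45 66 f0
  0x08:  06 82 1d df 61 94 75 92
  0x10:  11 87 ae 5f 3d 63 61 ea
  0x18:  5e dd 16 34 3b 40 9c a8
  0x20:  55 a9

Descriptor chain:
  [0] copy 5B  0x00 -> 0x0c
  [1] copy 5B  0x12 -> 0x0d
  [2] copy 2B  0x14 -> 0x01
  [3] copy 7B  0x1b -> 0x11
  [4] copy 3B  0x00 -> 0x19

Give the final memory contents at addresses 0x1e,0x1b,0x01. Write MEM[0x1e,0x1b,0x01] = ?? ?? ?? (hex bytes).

MEM[0x1e,0x1b,0x01] = 9c 63 3d

  after D0: wrote 5B at 0x0c = 89358cf655
  after D1: wrote 5B at 0x0d = ae5f3d6361
  after D2: wrote 2B at 0x01 = 3d63
  after D3: wrote 7B at 0x11 = 343b409ca855a9
  after D4: wrote 3B at 0x19 = 893d63
query mem[0x1e]=0x9c, mem[0x1b]=0x63, mem[0x01]=0x3d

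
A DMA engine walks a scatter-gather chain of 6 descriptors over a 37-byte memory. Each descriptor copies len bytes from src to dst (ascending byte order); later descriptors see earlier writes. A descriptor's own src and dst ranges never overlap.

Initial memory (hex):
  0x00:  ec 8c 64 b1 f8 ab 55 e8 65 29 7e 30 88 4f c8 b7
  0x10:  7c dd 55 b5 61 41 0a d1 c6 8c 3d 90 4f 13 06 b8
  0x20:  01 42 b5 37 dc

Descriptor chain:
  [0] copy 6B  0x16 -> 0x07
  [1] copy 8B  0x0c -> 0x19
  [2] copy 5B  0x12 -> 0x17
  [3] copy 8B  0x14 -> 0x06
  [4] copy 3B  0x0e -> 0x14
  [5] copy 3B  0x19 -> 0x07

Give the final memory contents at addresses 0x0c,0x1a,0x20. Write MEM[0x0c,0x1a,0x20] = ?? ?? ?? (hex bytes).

MEM[0x0c,0x1a,0x20] = 41 41 b5

#0 dst[0x07+6] := {0x0a,0xd1,0xc6,0x8c,0x3d,0x90}
#1 dst[0x19+8] := {0x90,0x4f,0xc8,0xb7,0x7c,0xdd,0x55,0xb5}
#2 dst[0x17+5] := {0x55,0xb5,0x61,0x41,0x0a}
#3 dst[0x06+8] := {0x61,0x41,0x0a,0x55,0xb5,0x61,0x41,0x0a}
#4 dst[0x14+3] := {0xc8,0xb7,0x7c}
#5 dst[0x07+3] := {0x61,0x41,0x0a}
query mem[0x0c]=0x41, mem[0x1a]=0x41, mem[0x20]=0xb5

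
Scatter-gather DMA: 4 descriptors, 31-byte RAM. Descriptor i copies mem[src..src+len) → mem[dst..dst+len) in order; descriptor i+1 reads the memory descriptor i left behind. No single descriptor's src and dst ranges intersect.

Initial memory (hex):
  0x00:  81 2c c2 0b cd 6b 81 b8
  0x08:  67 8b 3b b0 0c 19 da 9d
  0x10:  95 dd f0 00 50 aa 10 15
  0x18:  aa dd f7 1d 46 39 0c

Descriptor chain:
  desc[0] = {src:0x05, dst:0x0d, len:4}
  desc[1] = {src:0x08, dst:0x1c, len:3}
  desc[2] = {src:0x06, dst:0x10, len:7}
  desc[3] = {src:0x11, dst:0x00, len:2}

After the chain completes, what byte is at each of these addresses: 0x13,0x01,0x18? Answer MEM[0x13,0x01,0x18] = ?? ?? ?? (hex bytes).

D0: mem[0x0d..0x10] <- [6b 81 b8 67]
D1: mem[0x1c..0x1e] <- [67 8b 3b]
D2: mem[0x10..0x16] <- [81 b8 67 8b 3b b0 0c]
D3: mem[0x00..0x01] <- [b8 67]
query mem[0x13]=0x8b, mem[0x01]=0x67, mem[0x18]=0xaa

MEM[0x13,0x01,0x18] = 8b 67 aa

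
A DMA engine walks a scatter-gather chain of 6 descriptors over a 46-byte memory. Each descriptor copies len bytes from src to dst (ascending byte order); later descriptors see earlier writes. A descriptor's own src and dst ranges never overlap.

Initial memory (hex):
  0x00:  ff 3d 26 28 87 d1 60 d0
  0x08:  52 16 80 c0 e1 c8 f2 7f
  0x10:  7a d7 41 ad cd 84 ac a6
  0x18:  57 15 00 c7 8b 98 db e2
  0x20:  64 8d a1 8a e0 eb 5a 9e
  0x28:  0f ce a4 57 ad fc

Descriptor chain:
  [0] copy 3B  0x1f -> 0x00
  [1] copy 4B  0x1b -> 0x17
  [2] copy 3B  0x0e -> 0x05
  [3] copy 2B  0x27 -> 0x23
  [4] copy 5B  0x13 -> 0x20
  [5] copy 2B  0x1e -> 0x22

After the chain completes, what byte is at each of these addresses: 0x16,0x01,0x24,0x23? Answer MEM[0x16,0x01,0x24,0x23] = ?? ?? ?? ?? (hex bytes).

MEM[0x16,0x01,0x24,0x23] = ac 64 c7 e2

D0: mem[0x00..0x02] <- [e2 64 8d]
D1: mem[0x17..0x1a] <- [c7 8b 98 db]
D2: mem[0x05..0x07] <- [f2 7f 7a]
D3: mem[0x23..0x24] <- [9e 0f]
D4: mem[0x20..0x24] <- [ad cd 84 ac c7]
D5: mem[0x22..0x23] <- [db e2]
query mem[0x16]=0xac, mem[0x01]=0x64, mem[0x24]=0xc7, mem[0x23]=0xe2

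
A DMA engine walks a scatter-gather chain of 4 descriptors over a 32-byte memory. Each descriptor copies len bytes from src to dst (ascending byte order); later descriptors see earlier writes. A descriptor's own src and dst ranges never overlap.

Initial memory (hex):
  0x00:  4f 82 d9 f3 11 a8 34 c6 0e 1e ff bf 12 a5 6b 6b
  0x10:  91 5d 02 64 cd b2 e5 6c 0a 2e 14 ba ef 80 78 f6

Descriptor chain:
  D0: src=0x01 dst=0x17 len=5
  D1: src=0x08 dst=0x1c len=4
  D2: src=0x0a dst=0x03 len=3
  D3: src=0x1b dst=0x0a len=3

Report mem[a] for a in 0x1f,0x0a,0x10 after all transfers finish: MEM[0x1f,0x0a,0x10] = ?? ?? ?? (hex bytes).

MEM[0x1f,0x0a,0x10] = bf a8 91

#0 dst[0x17+5] := {0x82,0xd9,0xf3,0x11,0xa8}
#1 dst[0x1c+4] := {0x0e,0x1e,0xff,0xbf}
#2 dst[0x03+3] := {0xff,0xbf,0x12}
#3 dst[0x0a+3] := {0xa8,0x0e,0x1e}
query mem[0x1f]=0xbf, mem[0x0a]=0xa8, mem[0x10]=0x91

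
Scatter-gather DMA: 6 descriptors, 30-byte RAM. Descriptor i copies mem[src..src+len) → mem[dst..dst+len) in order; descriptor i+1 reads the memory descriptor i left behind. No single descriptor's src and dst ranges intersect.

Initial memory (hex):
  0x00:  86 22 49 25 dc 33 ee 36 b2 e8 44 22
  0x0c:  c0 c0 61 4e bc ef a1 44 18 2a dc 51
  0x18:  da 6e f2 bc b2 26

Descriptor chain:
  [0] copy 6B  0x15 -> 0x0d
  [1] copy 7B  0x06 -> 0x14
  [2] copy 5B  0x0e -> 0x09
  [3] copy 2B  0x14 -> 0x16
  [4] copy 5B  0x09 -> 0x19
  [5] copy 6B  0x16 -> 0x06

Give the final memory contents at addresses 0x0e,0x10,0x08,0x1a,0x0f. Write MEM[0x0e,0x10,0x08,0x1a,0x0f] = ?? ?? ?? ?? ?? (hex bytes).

MEM[0x0e,0x10,0x08,0x1a,0x0f] = dc da 44 51 51

D0: mem[0x0d..0x12] <- [2a dc 51 da 6e f2]
D1: mem[0x14..0x1a] <- [ee 36 b2 e8 44 22 c0]
D2: mem[0x09..0x0d] <- [dc 51 da 6e f2]
D3: mem[0x16..0x17] <- [ee 36]
D4: mem[0x19..0x1d] <- [dc 51 da 6e f2]
D5: mem[0x06..0x0b] <- [ee 36 44 dc 51 da]
query mem[0x0e]=0xdc, mem[0x10]=0xda, mem[0x08]=0x44, mem[0x1a]=0x51, mem[0x0f]=0x51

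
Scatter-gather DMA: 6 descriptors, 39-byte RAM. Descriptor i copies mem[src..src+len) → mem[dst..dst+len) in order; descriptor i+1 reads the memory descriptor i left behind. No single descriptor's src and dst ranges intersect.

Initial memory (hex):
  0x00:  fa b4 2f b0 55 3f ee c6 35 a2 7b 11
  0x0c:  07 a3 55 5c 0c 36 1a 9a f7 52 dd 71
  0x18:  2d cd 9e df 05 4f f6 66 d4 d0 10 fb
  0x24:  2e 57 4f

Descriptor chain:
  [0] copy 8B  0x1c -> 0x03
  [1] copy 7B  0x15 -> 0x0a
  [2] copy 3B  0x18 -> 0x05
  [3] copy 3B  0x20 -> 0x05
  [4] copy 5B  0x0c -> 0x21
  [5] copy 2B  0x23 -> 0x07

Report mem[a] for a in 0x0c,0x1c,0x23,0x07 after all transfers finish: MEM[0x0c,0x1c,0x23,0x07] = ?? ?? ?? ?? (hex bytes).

MEM[0x0c,0x1c,0x23,0x07] = 71 05 cd cd

  after D0: wrote 8B at 0x03 = 054ff666d4d010fb
  after D1: wrote 7B at 0x0a = 52dd712dcd9edf
  after D2: wrote 3B at 0x05 = 2dcd9e
  after D3: wrote 3B at 0x05 = d4d010
  after D4: wrote 5B at 0x21 = 712dcd9edf
  after D5: wrote 2B at 0x07 = cd9e
query mem[0x0c]=0x71, mem[0x1c]=0x05, mem[0x23]=0xcd, mem[0x07]=0xcd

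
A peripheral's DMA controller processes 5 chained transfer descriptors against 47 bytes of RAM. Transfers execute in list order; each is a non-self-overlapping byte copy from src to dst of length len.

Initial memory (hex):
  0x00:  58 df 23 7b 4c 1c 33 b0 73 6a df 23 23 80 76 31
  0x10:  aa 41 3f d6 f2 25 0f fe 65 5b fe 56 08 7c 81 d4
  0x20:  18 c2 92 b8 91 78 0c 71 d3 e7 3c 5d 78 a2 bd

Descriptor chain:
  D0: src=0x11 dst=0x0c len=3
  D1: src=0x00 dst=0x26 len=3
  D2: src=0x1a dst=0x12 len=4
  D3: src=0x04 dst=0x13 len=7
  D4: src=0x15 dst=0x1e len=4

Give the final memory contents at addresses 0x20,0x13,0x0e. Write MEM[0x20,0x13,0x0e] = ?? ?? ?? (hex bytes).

[0] 0x11->0x0c len=3 : 41 3f d6
[1] 0x00->0x26 len=3 : 58 df 23
[2] 0x1a->0x12 len=4 : fe 56 08 7c
[3] 0x04->0x13 len=7 : 4c 1c 33 b0 73 6a df
[4] 0x15->0x1e len=4 : 33 b0 73 6a
query mem[0x20]=0x73, mem[0x13]=0x4c, mem[0x0e]=0xd6

MEM[0x20,0x13,0x0e] = 73 4c d6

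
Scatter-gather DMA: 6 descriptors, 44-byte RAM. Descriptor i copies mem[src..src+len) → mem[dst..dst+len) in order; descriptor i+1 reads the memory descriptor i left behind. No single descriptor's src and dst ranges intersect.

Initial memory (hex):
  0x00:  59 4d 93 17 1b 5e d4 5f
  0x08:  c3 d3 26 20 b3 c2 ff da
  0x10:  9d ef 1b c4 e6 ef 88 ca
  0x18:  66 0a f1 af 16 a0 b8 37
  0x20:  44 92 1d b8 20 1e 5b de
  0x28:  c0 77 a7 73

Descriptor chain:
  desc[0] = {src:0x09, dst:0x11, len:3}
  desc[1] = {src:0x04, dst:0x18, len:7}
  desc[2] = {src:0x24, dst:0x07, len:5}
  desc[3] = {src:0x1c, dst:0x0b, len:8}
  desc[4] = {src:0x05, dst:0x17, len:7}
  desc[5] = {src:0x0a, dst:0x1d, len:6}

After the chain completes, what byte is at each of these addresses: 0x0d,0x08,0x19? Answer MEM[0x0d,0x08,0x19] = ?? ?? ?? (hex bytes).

D0: mem[0x11..0x13] <- [d3 26 20]
D1: mem[0x18..0x1e] <- [1b 5e d4 5f c3 d3 26]
D2: mem[0x07..0x0b] <- [20 1e 5b de c0]
D3: mem[0x0b..0x12] <- [c3 d3 26 37 44 92 1d b8]
D4: mem[0x17..0x1d] <- [5e d4 20 1e 5b de c3]
D5: mem[0x1d..0x22] <- [de c3 d3 26 37 44]
query mem[0x0d]=0x26, mem[0x08]=0x1e, mem[0x19]=0x20

MEM[0x0d,0x08,0x19] = 26 1e 20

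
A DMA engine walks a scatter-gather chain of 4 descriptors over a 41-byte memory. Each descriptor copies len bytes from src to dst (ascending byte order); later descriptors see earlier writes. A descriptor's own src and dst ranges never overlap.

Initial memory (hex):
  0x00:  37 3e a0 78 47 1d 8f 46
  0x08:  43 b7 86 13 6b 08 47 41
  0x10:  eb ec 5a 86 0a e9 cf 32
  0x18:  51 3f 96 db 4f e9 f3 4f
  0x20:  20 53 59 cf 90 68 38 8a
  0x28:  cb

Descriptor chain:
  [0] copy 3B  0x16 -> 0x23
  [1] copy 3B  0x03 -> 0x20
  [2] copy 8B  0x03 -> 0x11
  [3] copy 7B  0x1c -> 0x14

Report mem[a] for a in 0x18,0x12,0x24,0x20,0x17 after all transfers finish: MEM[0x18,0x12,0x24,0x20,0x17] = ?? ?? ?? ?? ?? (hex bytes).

[0] 0x16->0x23 len=3 : cf 32 51
[1] 0x03->0x20 len=3 : 78 47 1d
[2] 0x03->0x11 len=8 : 78 47 1d 8f 46 43 b7 86
[3] 0x1c->0x14 len=7 : 4f e9 f3 4f 78 47 1d
query mem[0x18]=0x78, mem[0x12]=0x47, mem[0x24]=0x32, mem[0x20]=0x78, mem[0x17]=0x4f

MEM[0x18,0x12,0x24,0x20,0x17] = 78 47 32 78 4f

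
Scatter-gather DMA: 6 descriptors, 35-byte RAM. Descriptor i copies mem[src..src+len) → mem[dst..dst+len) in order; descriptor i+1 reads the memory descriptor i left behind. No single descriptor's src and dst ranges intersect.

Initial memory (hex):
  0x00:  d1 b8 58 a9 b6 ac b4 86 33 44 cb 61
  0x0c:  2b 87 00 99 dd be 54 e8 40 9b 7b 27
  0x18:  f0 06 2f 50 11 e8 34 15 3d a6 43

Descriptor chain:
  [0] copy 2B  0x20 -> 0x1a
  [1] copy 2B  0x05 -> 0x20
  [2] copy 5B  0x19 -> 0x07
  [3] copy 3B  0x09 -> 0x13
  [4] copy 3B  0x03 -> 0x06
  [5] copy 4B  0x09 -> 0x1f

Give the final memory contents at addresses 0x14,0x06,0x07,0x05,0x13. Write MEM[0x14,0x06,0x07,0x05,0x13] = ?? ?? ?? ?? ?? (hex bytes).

[0] 0x20->0x1a len=2 : 3d a6
[1] 0x05->0x20 len=2 : ac b4
[2] 0x19->0x07 len=5 : 06 3d a6 11 e8
[3] 0x09->0x13 len=3 : a6 11 e8
[4] 0x03->0x06 len=3 : a9 b6 ac
[5] 0x09->0x1f len=4 : a6 11 e8 2b
query mem[0x14]=0x11, mem[0x06]=0xa9, mem[0x07]=0xb6, mem[0x05]=0xac, mem[0x13]=0xa6

MEM[0x14,0x06,0x07,0x05,0x13] = 11 a9 b6 ac a6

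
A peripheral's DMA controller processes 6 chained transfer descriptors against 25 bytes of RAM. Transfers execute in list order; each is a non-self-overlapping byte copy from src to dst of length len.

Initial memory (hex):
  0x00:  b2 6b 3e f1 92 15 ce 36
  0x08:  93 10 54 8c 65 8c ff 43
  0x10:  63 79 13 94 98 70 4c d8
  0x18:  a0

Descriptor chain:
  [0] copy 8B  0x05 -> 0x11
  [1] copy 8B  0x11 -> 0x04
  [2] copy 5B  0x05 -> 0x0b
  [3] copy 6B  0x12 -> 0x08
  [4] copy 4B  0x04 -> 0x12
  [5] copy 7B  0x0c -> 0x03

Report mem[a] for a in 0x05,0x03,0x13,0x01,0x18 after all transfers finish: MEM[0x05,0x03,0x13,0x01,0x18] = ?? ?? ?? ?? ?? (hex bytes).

MEM[0x05,0x03,0x13,0x01,0x18] = 10 54 ce 6b 65

  after D0: wrote 8B at 0x11 = 15ce369310548c65
  after D1: wrote 8B at 0x04 = 15ce369310548c65
  after D2: wrote 5B at 0x0b = ce36931054
  after D3: wrote 6B at 0x08 = ce369310548c
  after D4: wrote 4B at 0x12 = 15ce3693
  after D5: wrote 7B at 0x03 = 548c1054631515
query mem[0x05]=0x10, mem[0x03]=0x54, mem[0x13]=0xce, mem[0x01]=0x6b, mem[0x18]=0x65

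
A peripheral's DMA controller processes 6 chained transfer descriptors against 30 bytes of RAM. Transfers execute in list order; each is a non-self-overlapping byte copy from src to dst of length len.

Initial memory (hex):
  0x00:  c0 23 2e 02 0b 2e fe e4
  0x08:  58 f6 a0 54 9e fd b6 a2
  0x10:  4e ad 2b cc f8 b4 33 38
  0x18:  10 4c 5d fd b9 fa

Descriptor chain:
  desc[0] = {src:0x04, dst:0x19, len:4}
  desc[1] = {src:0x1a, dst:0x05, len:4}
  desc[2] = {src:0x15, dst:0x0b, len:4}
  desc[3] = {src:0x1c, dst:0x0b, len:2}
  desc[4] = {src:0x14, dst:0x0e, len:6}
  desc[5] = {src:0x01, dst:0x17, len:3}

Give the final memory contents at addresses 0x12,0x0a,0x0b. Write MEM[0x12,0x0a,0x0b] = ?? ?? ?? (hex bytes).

MEM[0x12,0x0a,0x0b] = 10 a0 e4

#0 dst[0x19+4] := {0x0b,0x2e,0xfe,0xe4}
#1 dst[0x05+4] := {0x2e,0xfe,0xe4,0xfa}
#2 dst[0x0b+4] := {0xb4,0x33,0x38,0x10}
#3 dst[0x0b+2] := {0xe4,0xfa}
#4 dst[0x0e+6] := {0xf8,0xb4,0x33,0x38,0x10,0x0b}
#5 dst[0x17+3] := {0x23,0x2e,0x02}
query mem[0x12]=0x10, mem[0x0a]=0xa0, mem[0x0b]=0xe4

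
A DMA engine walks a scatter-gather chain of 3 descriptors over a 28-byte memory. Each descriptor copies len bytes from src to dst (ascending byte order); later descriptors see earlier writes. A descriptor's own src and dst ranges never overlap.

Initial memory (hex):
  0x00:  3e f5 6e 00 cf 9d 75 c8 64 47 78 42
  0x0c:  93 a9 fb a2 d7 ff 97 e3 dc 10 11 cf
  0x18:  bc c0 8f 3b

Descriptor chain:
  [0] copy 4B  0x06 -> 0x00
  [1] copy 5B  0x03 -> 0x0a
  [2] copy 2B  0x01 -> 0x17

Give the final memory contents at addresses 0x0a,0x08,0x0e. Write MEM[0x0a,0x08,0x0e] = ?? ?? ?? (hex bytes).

MEM[0x0a,0x08,0x0e] = 47 64 c8

[0] 0x06->0x00 len=4 : 75 c8 64 47
[1] 0x03->0x0a len=5 : 47 cf 9d 75 c8
[2] 0x01->0x17 len=2 : c8 64
query mem[0x0a]=0x47, mem[0x08]=0x64, mem[0x0e]=0xc8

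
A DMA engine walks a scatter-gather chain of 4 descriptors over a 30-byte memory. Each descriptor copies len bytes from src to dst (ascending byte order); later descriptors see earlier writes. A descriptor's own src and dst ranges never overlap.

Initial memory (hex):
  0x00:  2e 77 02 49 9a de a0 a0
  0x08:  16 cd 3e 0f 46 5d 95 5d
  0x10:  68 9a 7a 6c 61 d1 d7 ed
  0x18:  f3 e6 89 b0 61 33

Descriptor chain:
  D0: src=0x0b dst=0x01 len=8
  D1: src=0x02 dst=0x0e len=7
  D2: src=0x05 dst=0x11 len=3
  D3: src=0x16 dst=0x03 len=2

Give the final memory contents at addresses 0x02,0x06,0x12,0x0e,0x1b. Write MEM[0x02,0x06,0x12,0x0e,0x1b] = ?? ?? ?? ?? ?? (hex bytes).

MEM[0x02,0x06,0x12,0x0e,0x1b] = 46 68 68 46 b0

#0 dst[0x01+8] := {0x0f,0x46,0x5d,0x95,0x5d,0x68,0x9a,0x7a}
#1 dst[0x0e+7] := {0x46,0x5d,0x95,0x5d,0x68,0x9a,0x7a}
#2 dst[0x11+3] := {0x5d,0x68,0x9a}
#3 dst[0x03+2] := {0xd7,0xed}
query mem[0x02]=0x46, mem[0x06]=0x68, mem[0x12]=0x68, mem[0x0e]=0x46, mem[0x1b]=0xb0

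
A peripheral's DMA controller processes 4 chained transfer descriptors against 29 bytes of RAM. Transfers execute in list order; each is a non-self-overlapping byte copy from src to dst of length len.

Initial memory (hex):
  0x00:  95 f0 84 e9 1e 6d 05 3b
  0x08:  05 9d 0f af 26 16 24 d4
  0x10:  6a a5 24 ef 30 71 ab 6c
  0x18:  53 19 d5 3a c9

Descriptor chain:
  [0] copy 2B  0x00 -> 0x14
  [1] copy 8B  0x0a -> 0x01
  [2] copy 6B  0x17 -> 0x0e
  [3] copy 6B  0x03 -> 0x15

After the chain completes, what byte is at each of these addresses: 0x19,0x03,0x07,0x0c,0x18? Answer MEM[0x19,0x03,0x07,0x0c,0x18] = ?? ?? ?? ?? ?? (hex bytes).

[0] 0x00->0x14 len=2 : 95 f0
[1] 0x0a->0x01 len=8 : 0f af 26 16 24 d4 6a a5
[2] 0x17->0x0e len=6 : 6c 53 19 d5 3a c9
[3] 0x03->0x15 len=6 : 26 16 24 d4 6a a5
query mem[0x19]=0x6a, mem[0x03]=0x26, mem[0x07]=0x6a, mem[0x0c]=0x26, mem[0x18]=0xd4

MEM[0x19,0x03,0x07,0x0c,0x18] = 6a 26 6a 26 d4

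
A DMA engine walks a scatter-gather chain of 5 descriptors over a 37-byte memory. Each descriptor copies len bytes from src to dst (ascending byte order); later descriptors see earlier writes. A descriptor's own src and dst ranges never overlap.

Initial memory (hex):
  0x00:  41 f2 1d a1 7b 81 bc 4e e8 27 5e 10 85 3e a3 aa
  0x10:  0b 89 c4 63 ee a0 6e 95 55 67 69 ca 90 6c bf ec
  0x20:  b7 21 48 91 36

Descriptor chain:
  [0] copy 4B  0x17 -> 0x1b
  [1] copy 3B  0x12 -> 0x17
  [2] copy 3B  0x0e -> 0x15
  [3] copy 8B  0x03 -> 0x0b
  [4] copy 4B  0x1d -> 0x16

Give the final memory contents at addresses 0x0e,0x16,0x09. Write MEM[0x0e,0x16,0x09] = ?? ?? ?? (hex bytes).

[0] 0x17->0x1b len=4 : 95 55 67 69
[1] 0x12->0x17 len=3 : c4 63 ee
[2] 0x0e->0x15 len=3 : a3 aa 0b
[3] 0x03->0x0b len=8 : a1 7b 81 bc 4e e8 27 5e
[4] 0x1d->0x16 len=4 : 67 69 ec b7
query mem[0x0e]=0xbc, mem[0x16]=0x67, mem[0x09]=0x27

MEM[0x0e,0x16,0x09] = bc 67 27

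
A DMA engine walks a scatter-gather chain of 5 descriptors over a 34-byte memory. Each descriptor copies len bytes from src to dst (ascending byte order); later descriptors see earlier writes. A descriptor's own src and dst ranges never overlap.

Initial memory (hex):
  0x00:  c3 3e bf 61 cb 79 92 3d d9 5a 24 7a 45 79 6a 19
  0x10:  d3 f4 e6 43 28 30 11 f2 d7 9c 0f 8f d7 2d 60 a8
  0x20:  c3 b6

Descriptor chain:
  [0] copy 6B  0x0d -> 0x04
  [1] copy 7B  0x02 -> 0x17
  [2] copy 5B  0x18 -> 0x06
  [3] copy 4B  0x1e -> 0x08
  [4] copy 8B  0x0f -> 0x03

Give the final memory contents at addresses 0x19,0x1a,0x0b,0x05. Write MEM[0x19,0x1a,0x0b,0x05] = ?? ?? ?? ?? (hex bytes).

#0 dst[0x04+6] := {0x79,0x6a,0x19,0xd3,0xf4,0xe6}
#1 dst[0x17+7] := {0xbf,0x61,0x79,0x6a,0x19,0xd3,0xf4}
#2 dst[0x06+5] := {0x61,0x79,0x6a,0x19,0xd3}
#3 dst[0x08+4] := {0x60,0xa8,0xc3,0xb6}
#4 dst[0x03+8] := {0x19,0xd3,0xf4,0xe6,0x43,0x28,0x30,0x11}
query mem[0x19]=0x79, mem[0x1a]=0x6a, mem[0x0b]=0xb6, mem[0x05]=0xf4

MEM[0x19,0x1a,0x0b,0x05] = 79 6a b6 f4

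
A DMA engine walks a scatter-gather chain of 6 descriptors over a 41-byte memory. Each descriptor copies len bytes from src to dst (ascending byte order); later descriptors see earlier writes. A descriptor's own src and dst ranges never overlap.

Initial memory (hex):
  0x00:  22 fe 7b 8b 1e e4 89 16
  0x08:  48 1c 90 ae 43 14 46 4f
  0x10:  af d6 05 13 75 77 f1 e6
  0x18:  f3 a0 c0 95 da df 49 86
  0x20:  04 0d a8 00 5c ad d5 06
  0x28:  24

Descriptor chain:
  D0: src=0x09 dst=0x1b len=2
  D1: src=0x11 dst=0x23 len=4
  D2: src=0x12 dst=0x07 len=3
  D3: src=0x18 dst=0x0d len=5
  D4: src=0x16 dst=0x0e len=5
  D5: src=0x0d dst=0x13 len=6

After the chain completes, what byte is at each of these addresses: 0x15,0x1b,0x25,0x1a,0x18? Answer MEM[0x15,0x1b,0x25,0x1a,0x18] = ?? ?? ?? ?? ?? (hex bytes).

MEM[0x15,0x1b,0x25,0x1a,0x18] = e6 1c 13 c0 c0

#0 dst[0x1b+2] := {0x1c,0x90}
#1 dst[0x23+4] := {0xd6,0x05,0x13,0x75}
#2 dst[0x07+3] := {0x05,0x13,0x75}
#3 dst[0x0d+5] := {0xf3,0xa0,0xc0,0x1c,0x90}
#4 dst[0x0e+5] := {0xf1,0xe6,0xf3,0xa0,0xc0}
#5 dst[0x13+6] := {0xf3,0xf1,0xe6,0xf3,0xa0,0xc0}
query mem[0x15]=0xe6, mem[0x1b]=0x1c, mem[0x25]=0x13, mem[0x1a]=0xc0, mem[0x18]=0xc0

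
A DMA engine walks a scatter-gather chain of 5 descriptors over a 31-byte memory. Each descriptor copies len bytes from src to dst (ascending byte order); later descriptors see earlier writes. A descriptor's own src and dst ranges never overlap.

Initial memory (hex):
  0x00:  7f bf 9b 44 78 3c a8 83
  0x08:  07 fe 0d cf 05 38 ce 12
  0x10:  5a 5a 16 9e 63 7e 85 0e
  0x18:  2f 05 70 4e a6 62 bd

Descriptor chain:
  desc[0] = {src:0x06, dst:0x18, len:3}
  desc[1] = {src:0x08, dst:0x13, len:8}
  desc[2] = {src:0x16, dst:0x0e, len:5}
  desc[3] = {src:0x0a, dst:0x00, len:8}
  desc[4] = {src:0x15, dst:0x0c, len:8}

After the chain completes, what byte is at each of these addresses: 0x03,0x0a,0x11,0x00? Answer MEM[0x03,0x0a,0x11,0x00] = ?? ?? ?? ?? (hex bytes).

[0] 0x06->0x18 len=3 : a8 83 07
[1] 0x08->0x13 len=8 : 07 fe 0d cf 05 38 ce 12
[2] 0x16->0x0e len=5 : cf 05 38 ce 12
[3] 0x0a->0x00 len=8 : 0d cf 05 38 cf 05 38 ce
[4] 0x15->0x0c len=8 : 0d cf 05 38 ce 12 4e a6
query mem[0x03]=0x38, mem[0x0a]=0x0d, mem[0x11]=0x12, mem[0x00]=0x0d

MEM[0x03,0x0a,0x11,0x00] = 38 0d 12 0d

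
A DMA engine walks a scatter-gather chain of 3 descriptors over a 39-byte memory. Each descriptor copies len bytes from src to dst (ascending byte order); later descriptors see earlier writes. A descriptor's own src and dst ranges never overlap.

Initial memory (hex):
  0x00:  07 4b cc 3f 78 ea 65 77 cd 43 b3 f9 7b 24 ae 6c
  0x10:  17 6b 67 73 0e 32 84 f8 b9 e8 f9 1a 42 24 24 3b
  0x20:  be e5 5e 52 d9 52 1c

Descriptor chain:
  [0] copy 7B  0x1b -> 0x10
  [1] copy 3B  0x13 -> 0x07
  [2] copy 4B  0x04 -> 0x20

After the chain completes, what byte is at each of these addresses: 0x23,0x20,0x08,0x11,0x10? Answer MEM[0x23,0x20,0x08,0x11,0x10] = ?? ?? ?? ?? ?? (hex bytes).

MEM[0x23,0x20,0x08,0x11,0x10] = 24 78 3b 42 1a

[0] 0x1b->0x10 len=7 : 1a 42 24 24 3b be e5
[1] 0x13->0x07 len=3 : 24 3b be
[2] 0x04->0x20 len=4 : 78 ea 65 24
query mem[0x23]=0x24, mem[0x20]=0x78, mem[0x08]=0x3b, mem[0x11]=0x42, mem[0x10]=0x1a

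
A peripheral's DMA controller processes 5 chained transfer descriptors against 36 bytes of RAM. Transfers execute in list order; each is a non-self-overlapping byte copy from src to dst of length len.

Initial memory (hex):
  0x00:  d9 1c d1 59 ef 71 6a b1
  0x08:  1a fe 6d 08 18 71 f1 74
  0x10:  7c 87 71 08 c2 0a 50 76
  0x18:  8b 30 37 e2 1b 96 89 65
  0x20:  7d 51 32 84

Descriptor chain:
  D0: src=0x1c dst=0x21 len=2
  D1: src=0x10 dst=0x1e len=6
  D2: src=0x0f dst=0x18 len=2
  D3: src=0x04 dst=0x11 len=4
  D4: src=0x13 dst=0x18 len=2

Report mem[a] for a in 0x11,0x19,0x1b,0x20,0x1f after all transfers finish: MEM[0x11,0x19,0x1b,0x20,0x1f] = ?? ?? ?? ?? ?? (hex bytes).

  after D0: wrote 2B at 0x21 = 1b96
  after D1: wrote 6B at 0x1e = 7c877108c20a
  after D2: wrote 2B at 0x18 = 747c
  after D3: wrote 4B at 0x11 = ef716ab1
  after D4: wrote 2B at 0x18 = 6ab1
query mem[0x11]=0xef, mem[0x19]=0xb1, mem[0x1b]=0xe2, mem[0x20]=0x71, mem[0x1f]=0x87

MEM[0x11,0x19,0x1b,0x20,0x1f] = ef b1 e2 71 87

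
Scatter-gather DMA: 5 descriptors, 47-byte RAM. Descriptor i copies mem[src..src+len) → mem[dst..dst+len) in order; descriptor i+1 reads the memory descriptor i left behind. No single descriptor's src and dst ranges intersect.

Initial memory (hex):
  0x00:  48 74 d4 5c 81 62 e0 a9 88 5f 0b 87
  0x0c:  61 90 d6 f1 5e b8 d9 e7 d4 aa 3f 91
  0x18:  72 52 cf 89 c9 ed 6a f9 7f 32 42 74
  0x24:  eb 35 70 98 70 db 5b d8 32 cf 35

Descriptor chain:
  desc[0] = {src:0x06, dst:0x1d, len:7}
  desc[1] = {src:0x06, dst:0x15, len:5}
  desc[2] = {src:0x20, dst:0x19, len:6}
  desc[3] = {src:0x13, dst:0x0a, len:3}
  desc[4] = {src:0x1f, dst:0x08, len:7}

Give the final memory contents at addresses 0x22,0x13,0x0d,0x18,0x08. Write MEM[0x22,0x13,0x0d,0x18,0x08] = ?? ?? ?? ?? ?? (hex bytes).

MEM[0x22,0x13,0x0d,0x18,0x08] = 87 e7 eb 5f 88

D0: mem[0x1d..0x23] <- [e0 a9 88 5f 0b 87 61]
D1: mem[0x15..0x19] <- [e0 a9 88 5f 0b]
D2: mem[0x19..0x1e] <- [5f 0b 87 61 eb 35]
D3: mem[0x0a..0x0c] <- [e7 d4 e0]
D4: mem[0x08..0x0e] <- [88 5f 0b 87 61 eb 35]
query mem[0x22]=0x87, mem[0x13]=0xe7, mem[0x0d]=0xeb, mem[0x18]=0x5f, mem[0x08]=0x88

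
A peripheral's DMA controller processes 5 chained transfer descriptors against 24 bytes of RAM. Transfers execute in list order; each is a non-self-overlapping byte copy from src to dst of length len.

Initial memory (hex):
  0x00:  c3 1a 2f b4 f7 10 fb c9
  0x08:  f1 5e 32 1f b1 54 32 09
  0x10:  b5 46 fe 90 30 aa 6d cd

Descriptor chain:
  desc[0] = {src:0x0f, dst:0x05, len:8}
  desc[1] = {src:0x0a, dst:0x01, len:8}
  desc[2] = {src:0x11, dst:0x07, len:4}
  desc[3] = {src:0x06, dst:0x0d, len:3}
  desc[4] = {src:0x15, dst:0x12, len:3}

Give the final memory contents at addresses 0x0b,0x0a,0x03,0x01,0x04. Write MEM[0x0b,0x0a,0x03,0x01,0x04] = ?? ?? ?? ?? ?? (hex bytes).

  after D0: wrote 8B at 0x05 = 09b546fe9030aa6d
  after D1: wrote 8B at 0x01 = 30aa6d543209b546
  after D2: wrote 4B at 0x07 = 46fe9030
  after D3: wrote 3B at 0x0d = 0946fe
  after D4: wrote 3B at 0x12 = aa6dcd
query mem[0x0b]=0xaa, mem[0x0a]=0x30, mem[0x03]=0x6d, mem[0x01]=0x30, mem[0x04]=0x54

MEM[0x0b,0x0a,0x03,0x01,0x04] = aa 30 6d 30 54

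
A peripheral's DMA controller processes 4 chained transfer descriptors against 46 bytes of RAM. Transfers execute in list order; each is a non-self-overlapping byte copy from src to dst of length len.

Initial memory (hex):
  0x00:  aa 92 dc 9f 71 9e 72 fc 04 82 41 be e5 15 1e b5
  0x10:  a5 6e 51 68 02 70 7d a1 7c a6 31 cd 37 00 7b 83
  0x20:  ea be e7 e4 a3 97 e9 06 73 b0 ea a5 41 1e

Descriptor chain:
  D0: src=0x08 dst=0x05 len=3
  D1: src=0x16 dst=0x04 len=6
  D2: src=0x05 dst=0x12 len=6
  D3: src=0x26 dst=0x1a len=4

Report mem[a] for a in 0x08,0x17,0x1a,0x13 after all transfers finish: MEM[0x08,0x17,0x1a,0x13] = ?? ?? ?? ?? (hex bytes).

  after D0: wrote 3B at 0x05 = 048241
  after D1: wrote 6B at 0x04 = 7da17ca631cd
  after D2: wrote 6B at 0x12 = a17ca631cd41
  after D3: wrote 4B at 0x1a = e90673b0
query mem[0x08]=0x31, mem[0x17]=0x41, mem[0x1a]=0xe9, mem[0x13]=0x7c

MEM[0x08,0x17,0x1a,0x13] = 31 41 e9 7c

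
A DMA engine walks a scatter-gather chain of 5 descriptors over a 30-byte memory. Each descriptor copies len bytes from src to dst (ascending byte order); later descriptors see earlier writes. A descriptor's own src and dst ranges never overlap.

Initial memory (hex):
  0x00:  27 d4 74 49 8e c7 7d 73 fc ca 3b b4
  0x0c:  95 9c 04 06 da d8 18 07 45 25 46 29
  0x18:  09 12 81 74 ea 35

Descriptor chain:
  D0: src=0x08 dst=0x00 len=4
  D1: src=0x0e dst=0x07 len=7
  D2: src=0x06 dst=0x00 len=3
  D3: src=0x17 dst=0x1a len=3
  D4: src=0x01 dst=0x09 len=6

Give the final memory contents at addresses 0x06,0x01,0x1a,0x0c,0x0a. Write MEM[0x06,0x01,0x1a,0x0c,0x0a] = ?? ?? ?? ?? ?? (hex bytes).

MEM[0x06,0x01,0x1a,0x0c,0x0a] = 7d 04 29 8e 06

[0] 0x08->0x00 len=4 : fc ca 3b b4
[1] 0x0e->0x07 len=7 : 04 06 da d8 18 07 45
[2] 0x06->0x00 len=3 : 7d 04 06
[3] 0x17->0x1a len=3 : 29 09 12
[4] 0x01->0x09 len=6 : 04 06 b4 8e c7 7d
query mem[0x06]=0x7d, mem[0x01]=0x04, mem[0x1a]=0x29, mem[0x0c]=0x8e, mem[0x0a]=0x06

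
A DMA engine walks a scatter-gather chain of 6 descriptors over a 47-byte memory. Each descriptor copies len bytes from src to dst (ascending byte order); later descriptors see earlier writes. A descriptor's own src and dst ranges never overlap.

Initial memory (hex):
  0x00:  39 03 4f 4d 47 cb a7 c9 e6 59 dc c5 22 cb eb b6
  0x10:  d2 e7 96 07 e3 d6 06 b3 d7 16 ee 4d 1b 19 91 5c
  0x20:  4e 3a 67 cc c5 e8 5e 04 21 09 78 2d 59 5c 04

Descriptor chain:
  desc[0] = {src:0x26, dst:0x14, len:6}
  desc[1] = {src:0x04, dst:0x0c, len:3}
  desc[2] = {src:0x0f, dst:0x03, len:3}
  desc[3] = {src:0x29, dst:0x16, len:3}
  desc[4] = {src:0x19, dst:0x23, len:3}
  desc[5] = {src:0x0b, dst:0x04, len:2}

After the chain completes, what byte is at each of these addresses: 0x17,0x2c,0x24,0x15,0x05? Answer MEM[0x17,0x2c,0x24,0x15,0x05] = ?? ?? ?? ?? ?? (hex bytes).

#0 dst[0x14+6] := {0x5e,0x04,0x21,0x09,0x78,0x2d}
#1 dst[0x0c+3] := {0x47,0xcb,0xa7}
#2 dst[0x03+3] := {0xb6,0xd2,0xe7}
#3 dst[0x16+3] := {0x09,0x78,0x2d}
#4 dst[0x23+3] := {0x2d,0xee,0x4d}
#5 dst[0x04+2] := {0xc5,0x47}
query mem[0x17]=0x78, mem[0x2c]=0x59, mem[0x24]=0xee, mem[0x15]=0x04, mem[0x05]=0x47

MEM[0x17,0x2c,0x24,0x15,0x05] = 78 59 ee 04 47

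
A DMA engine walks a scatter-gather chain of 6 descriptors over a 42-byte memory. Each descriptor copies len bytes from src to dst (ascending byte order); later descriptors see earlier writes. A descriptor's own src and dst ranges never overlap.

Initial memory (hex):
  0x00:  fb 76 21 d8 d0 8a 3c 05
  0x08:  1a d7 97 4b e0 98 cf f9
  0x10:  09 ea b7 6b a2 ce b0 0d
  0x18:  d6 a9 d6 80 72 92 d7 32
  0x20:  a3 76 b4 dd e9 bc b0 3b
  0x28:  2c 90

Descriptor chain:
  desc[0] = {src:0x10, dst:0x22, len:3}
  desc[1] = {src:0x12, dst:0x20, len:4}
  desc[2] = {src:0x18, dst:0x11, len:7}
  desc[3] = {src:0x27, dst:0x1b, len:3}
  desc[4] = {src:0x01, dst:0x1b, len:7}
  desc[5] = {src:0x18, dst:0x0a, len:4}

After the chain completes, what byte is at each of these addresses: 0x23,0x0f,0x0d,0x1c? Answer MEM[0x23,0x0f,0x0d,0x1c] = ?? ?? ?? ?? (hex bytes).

MEM[0x23,0x0f,0x0d,0x1c] = ce f9 76 21

[0] 0x10->0x22 len=3 : 09 ea b7
[1] 0x12->0x20 len=4 : b7 6b a2 ce
[2] 0x18->0x11 len=7 : d6 a9 d6 80 72 92 d7
[3] 0x27->0x1b len=3 : 3b 2c 90
[4] 0x01->0x1b len=7 : 76 21 d8 d0 8a 3c 05
[5] 0x18->0x0a len=4 : d6 a9 d6 76
query mem[0x23]=0xce, mem[0x0f]=0xf9, mem[0x0d]=0x76, mem[0x1c]=0x21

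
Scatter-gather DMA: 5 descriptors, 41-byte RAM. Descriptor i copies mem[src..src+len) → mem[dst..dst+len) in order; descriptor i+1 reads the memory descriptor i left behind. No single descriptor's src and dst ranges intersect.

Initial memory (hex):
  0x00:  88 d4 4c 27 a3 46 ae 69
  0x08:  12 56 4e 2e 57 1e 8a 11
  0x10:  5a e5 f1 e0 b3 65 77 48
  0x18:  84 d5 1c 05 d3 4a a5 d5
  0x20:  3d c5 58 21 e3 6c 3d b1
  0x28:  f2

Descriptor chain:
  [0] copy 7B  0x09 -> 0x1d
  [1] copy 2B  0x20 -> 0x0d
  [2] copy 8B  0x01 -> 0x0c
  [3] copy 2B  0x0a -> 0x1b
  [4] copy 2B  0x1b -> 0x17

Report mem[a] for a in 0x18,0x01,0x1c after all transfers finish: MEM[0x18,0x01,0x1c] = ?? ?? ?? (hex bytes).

MEM[0x18,0x01,0x1c] = 2e d4 2e

D0: mem[0x1d..0x23] <- [56 4e 2e 57 1e 8a 11]
D1: mem[0x0d..0x0e] <- [57 1e]
D2: mem[0x0c..0x13] <- [d4 4c 27 a3 46 ae 69 12]
D3: mem[0x1b..0x1c] <- [4e 2e]
D4: mem[0x17..0x18] <- [4e 2e]
query mem[0x18]=0x2e, mem[0x01]=0xd4, mem[0x1c]=0x2e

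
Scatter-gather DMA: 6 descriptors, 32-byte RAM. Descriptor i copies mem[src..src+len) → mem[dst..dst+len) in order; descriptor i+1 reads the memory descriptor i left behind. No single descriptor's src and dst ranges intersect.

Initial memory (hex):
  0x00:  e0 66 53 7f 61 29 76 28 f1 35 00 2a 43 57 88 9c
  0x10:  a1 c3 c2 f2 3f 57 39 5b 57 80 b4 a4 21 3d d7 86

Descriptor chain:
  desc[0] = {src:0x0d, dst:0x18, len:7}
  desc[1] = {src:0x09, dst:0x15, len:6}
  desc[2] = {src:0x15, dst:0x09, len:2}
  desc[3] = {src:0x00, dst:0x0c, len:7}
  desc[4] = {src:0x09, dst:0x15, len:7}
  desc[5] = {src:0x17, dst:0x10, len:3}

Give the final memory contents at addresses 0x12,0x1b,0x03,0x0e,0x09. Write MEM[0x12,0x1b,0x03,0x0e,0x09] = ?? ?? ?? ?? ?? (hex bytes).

MEM[0x12,0x1b,0x03,0x0e,0x09] = 66 7f 7f 53 35

  after D0: wrote 7B at 0x18 = 57889ca1c3c2f2
  after D1: wrote 6B at 0x15 = 35002a435788
  after D2: wrote 2B at 0x09 = 3500
  after D3: wrote 7B at 0x0c = e066537f612976
  after D4: wrote 7B at 0x15 = 35002ae066537f
  after D5: wrote 3B at 0x10 = 2ae066
query mem[0x12]=0x66, mem[0x1b]=0x7f, mem[0x03]=0x7f, mem[0x0e]=0x53, mem[0x09]=0x35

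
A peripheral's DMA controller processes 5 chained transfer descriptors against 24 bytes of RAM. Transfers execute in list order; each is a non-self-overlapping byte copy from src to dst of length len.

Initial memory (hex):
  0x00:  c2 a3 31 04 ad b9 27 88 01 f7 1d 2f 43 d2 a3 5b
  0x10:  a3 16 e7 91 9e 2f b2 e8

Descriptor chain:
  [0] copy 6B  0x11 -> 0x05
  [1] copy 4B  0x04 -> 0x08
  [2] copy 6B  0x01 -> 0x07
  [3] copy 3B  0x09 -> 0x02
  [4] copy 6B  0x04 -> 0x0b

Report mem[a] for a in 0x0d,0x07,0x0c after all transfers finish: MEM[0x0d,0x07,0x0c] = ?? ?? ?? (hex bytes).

#0 dst[0x05+6] := {0x16,0xe7,0x91,0x9e,0x2f,0xb2}
#1 dst[0x08+4] := {0xad,0x16,0xe7,0x91}
#2 dst[0x07+6] := {0xa3,0x31,0x04,0xad,0x16,0xe7}
#3 dst[0x02+3] := {0x04,0xad,0x16}
#4 dst[0x0b+6] := {0x16,0x16,0xe7,0xa3,0x31,0x04}
query mem[0x0d]=0xe7, mem[0x07]=0xa3, mem[0x0c]=0x16

MEM[0x0d,0x07,0x0c] = e7 a3 16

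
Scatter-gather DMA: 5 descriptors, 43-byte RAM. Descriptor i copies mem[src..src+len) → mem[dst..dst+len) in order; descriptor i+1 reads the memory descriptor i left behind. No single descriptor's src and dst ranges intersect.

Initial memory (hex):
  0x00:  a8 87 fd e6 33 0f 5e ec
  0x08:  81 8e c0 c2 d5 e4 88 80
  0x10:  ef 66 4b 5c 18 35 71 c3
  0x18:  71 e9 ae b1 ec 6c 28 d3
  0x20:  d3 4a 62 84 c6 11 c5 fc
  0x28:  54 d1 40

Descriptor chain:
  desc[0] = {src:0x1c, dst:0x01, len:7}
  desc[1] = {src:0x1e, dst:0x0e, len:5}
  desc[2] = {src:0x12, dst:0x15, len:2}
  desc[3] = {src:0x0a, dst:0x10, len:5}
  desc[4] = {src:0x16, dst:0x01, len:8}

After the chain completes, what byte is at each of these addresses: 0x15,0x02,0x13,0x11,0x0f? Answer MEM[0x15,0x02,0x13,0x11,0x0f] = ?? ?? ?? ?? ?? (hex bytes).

MEM[0x15,0x02,0x13,0x11,0x0f] = 62 c3 e4 c2 d3

  after D0: wrote 7B at 0x01 = ec6c28d3d34a62
  after D1: wrote 5B at 0x0e = 28d3d34a62
  after D2: wrote 2B at 0x15 = 625c
  after D3: wrote 5B at 0x10 = c0c2d5e428
  after D4: wrote 8B at 0x01 = 5cc371e9aeb1ec6c
query mem[0x15]=0x62, mem[0x02]=0xc3, mem[0x13]=0xe4, mem[0x11]=0xc2, mem[0x0f]=0xd3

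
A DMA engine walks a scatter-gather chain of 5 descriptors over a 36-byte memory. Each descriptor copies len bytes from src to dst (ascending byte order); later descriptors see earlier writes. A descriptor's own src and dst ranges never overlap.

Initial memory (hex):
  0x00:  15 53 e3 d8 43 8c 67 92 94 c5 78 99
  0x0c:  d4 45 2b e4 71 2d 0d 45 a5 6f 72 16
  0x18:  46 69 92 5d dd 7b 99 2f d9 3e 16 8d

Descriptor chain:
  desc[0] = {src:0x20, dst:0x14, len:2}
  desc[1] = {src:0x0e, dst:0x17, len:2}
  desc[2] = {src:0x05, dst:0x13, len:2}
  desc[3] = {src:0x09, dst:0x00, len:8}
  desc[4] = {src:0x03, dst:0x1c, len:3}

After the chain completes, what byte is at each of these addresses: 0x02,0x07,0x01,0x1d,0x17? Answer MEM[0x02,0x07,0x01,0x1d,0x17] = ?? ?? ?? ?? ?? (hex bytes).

MEM[0x02,0x07,0x01,0x1d,0x17] = 99 71 78 45 2b

[0] 0x20->0x14 len=2 : d9 3e
[1] 0x0e->0x17 len=2 : 2b e4
[2] 0x05->0x13 len=2 : 8c 67
[3] 0x09->0x00 len=8 : c5 78 99 d4 45 2b e4 71
[4] 0x03->0x1c len=3 : d4 45 2b
query mem[0x02]=0x99, mem[0x07]=0x71, mem[0x01]=0x78, mem[0x1d]=0x45, mem[0x17]=0x2b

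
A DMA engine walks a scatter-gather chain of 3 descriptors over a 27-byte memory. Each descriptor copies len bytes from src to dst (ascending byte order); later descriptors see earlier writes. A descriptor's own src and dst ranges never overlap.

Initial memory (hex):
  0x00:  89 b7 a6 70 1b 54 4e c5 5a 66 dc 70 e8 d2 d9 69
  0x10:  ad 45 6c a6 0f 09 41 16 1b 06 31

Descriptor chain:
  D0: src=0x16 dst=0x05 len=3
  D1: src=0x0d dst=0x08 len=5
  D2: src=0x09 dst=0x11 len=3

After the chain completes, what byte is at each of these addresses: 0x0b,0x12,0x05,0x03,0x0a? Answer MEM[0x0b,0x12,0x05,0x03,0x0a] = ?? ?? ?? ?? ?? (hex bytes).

D0: mem[0x05..0x07] <- [41 16 1b]
D1: mem[0x08..0x0c] <- [d2 d9 69 ad 45]
D2: mem[0x11..0x13] <- [d9 69 ad]
query mem[0x0b]=0xad, mem[0x12]=0x69, mem[0x05]=0x41, mem[0x03]=0x70, mem[0x0a]=0x69

MEM[0x0b,0x12,0x05,0x03,0x0a] = ad 69 41 70 69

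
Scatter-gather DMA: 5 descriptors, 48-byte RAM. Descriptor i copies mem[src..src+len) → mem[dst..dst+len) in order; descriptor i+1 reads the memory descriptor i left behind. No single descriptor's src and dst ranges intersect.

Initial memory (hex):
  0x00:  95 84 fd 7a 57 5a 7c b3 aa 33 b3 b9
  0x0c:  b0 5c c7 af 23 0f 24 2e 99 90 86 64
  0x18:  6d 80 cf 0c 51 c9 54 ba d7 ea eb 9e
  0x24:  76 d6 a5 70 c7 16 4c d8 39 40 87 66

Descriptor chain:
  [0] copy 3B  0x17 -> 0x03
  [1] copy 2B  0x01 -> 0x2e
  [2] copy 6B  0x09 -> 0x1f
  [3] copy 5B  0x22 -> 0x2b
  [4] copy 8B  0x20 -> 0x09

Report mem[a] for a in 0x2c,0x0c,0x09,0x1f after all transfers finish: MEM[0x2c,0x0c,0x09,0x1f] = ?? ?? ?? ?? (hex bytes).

D0: mem[0x03..0x05] <- [64 6d 80]
D1: mem[0x2e..0x2f] <- [84 fd]
D2: mem[0x1f..0x24] <- [33 b3 b9 b0 5c c7]
D3: mem[0x2b..0x2f] <- [b0 5c c7 d6 a5]
D4: mem[0x09..0x10] <- [b3 b9 b0 5c c7 d6 a5 70]
query mem[0x2c]=0x5c, mem[0x0c]=0x5c, mem[0x09]=0xb3, mem[0x1f]=0x33

MEM[0x2c,0x0c,0x09,0x1f] = 5c 5c b3 33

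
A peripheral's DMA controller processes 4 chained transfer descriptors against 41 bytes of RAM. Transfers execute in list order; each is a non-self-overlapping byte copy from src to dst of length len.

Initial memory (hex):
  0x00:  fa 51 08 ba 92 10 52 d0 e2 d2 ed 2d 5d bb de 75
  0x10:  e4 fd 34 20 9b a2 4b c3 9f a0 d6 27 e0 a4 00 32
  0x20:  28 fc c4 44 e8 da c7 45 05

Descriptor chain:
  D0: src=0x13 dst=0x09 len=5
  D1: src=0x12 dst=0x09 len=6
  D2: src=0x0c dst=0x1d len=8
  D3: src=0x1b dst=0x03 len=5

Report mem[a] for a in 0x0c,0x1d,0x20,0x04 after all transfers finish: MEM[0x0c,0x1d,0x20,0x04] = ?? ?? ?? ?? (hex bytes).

[0] 0x13->0x09 len=5 : 20 9b a2 4b c3
[1] 0x12->0x09 len=6 : 34 20 9b a2 4b c3
[2] 0x0c->0x1d len=8 : a2 4b c3 75 e4 fd 34 20
[3] 0x1b->0x03 len=5 : 27 e0 a2 4b c3
query mem[0x0c]=0xa2, mem[0x1d]=0xa2, mem[0x20]=0x75, mem[0x04]=0xe0

MEM[0x0c,0x1d,0x20,0x04] = a2 a2 75 e0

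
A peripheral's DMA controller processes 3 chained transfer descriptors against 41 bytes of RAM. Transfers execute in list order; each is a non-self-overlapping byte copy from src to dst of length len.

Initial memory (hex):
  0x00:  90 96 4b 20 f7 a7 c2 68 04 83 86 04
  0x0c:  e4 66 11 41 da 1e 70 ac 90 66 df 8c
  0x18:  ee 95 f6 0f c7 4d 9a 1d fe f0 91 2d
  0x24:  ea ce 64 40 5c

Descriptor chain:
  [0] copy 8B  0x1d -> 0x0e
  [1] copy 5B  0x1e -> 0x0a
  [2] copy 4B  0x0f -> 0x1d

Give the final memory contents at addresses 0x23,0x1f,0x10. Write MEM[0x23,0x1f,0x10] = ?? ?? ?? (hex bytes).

MEM[0x23,0x1f,0x10] = 2d fe 1d

D0: mem[0x0e..0x15] <- [4d 9a 1d fe f0 91 2d ea]
D1: mem[0x0a..0x0e] <- [9a 1d fe f0 91]
D2: mem[0x1d..0x20] <- [9a 1d fe f0]
query mem[0x23]=0x2d, mem[0x1f]=0xfe, mem[0x10]=0x1d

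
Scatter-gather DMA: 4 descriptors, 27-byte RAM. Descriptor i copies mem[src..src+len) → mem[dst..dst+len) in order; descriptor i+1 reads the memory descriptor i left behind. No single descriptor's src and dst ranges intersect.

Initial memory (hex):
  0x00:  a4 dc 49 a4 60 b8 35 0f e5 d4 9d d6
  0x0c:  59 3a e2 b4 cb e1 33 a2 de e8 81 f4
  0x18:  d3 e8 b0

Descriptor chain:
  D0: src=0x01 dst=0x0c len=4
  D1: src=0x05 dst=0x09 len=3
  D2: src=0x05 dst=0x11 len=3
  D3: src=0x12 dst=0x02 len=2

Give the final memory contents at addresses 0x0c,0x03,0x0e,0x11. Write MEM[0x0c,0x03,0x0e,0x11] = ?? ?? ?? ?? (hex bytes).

MEM[0x0c,0x03,0x0e,0x11] = dc 0f a4 b8

D0: mem[0x0c..0x0f] <- [dc 49 a4 60]
D1: mem[0x09..0x0b] <- [b8 35 0f]
D2: mem[0x11..0x13] <- [b8 35 0f]
D3: mem[0x02..0x03] <- [35 0f]
query mem[0x0c]=0xdc, mem[0x03]=0x0f, mem[0x0e]=0xa4, mem[0x11]=0xb8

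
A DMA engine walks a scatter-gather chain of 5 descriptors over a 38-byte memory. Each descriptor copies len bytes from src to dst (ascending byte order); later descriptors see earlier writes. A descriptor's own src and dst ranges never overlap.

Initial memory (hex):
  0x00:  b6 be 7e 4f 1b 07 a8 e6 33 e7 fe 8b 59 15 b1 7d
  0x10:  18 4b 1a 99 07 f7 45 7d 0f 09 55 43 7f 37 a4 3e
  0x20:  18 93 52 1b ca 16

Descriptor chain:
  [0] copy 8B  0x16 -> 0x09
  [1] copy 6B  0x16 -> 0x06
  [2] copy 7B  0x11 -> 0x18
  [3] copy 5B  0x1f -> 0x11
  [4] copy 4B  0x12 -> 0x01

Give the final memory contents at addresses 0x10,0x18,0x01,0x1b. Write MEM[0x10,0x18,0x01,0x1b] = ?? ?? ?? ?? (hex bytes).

#0 dst[0x09+8] := {0x45,0x7d,0x0f,0x09,0x55,0x43,0x7f,0x37}
#1 dst[0x06+6] := {0x45,0x7d,0x0f,0x09,0x55,0x43}
#2 dst[0x18+7] := {0x4b,0x1a,0x99,0x07,0xf7,0x45,0x7d}
#3 dst[0x11+5] := {0x3e,0x18,0x93,0x52,0x1b}
#4 dst[0x01+4] := {0x18,0x93,0x52,0x1b}
query mem[0x10]=0x37, mem[0x18]=0x4b, mem[0x01]=0x18, mem[0x1b]=0x07

MEM[0x10,0x18,0x01,0x1b] = 37 4b 18 07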